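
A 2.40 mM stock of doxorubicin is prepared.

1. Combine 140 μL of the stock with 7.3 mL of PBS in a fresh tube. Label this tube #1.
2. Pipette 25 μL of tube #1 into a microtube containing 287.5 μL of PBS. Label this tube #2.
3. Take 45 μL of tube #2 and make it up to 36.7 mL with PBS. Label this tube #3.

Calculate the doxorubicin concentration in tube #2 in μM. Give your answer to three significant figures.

Step 1: 140 μL + 7.3 mL = 7440 μL total → factor 7440/140 = 53.143
Step 2: 25 μL + 287.5 μL = 312.5 μL total → factor 312.5/25 = 12.5
Dilution factor through tube #2 = 53.143 × 12.5 = 664.29
[tube #2] = 2.40 mM / 664.29 = 0.003613 mM = 3.61 μM

3.61 μM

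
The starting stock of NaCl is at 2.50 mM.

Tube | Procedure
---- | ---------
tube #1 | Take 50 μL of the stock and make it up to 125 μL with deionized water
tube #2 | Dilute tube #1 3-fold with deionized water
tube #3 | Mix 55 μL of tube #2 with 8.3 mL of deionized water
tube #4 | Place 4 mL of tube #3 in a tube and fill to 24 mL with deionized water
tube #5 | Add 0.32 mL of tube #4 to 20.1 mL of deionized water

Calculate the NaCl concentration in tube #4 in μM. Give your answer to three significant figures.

0.366 μM

Step 1: 50 μL brought to 125 μL → factor 125/50 = 2.5
Step 2: 3-fold → factor 3
Step 3: 55 μL + 8.3 mL = 8355 μL total → factor 8355/55 = 151.91
Step 4: 4 mL brought to 24 mL → factor 24/4 = 6
Dilution factor through tube #4 = 2.5 × 3 × 151.91 × 6 = 6835.9
[tube #4] = 2.50 mM / 6835.9 = 0.0003657 mM = 0.366 μM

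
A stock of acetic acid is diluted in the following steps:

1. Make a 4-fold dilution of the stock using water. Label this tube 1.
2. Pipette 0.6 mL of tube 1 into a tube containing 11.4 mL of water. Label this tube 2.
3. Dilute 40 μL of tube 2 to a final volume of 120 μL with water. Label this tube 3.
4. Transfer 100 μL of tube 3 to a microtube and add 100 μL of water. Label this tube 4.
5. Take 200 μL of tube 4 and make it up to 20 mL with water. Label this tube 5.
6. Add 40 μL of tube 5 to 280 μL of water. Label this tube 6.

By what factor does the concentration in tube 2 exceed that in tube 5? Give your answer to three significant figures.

600

Step 1: 4-fold → factor 4
Step 2: 0.6 mL + 11.4 mL = 12 mL total → factor 12/0.6 = 20
Step 3: 40 μL brought to 120 μL → factor 120/40 = 3
Step 4: 100 μL + 100 μL = 200 μL total → factor 200/100 = 2
Step 5: 200 μL brought to 20 mL → factor 20000/200 = 100
Dilution factor to tube 2 = 80; to tube 5 = 48000
[tube 2]/[tube 5] = (factor to tube 5)/(factor to tube 2) = 48000/80 = 600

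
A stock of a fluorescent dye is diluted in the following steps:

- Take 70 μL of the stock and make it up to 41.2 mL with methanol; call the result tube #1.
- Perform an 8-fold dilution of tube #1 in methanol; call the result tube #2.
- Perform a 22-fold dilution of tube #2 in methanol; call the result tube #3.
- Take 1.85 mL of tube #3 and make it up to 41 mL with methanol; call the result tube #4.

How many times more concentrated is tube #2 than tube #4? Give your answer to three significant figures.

488

Step 1: 70 μL brought to 41.2 mL → factor 41200/70 = 588.57
Step 2: 8-fold → factor 8
Step 3: 22-fold → factor 22
Step 4: 1.85 mL brought to 41 mL → factor 41/1.85 = 22.162
Dilution factor to tube #2 = 4708.6; to tube #4 = 2.2957 × 10^6
[tube #2]/[tube #4] = (factor to tube #4)/(factor to tube #2) = 2.2957 × 10^6/4708.6 = 488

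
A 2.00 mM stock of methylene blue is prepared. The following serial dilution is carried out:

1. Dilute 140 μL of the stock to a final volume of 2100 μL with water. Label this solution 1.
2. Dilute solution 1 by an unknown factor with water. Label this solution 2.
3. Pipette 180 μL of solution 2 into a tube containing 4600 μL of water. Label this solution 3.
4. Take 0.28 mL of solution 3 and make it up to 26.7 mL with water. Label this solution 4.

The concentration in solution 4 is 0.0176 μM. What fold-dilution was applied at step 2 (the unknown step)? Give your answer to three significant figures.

Step 1: 140 μL brought to 2100 μL → factor 2100/140 = 15
Step 2: unknown factor x
Step 3: 180 μL + 4600 μL = 4780 μL total → factor 4780/180 = 26.556
Step 4: 0.28 mL brought to 26.7 mL → factor 26.7/0.28 = 95.357
Product of known-step factors = 37984
Overall factor = 2.00 mM / (0.0176 μM) = 1.1364 × 10^5
x = 1.1364 × 10^5 / 37984 = 2.99

2.99-fold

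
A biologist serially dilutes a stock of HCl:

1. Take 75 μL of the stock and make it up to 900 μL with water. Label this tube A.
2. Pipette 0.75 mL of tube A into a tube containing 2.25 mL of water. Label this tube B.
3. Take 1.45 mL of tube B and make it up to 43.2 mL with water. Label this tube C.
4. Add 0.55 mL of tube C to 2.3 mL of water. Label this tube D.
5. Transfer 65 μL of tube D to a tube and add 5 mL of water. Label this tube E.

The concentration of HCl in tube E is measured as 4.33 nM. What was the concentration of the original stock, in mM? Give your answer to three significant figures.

2.50 mM

Step 1: 75 μL brought to 900 μL → factor 900/75 = 12
Step 2: 0.75 mL + 2.25 mL = 3 mL total → factor 3/0.75 = 4
Step 3: 1.45 mL brought to 43.2 mL → factor 43.2/1.45 = 29.793
Step 4: 0.55 mL + 2.3 mL = 2.85 mL total → factor 2.85/0.55 = 5.1818
Step 5: 65 μL + 5 mL = 5065 μL total → factor 5065/65 = 77.923
Overall dilution factor = 12 × 4 × 29.793 × 5.1818 × 77.923 = 5.7744 × 10^5
Stock = 4.33 nM × 5.7744 × 10^5 = 2.500 × 10^6 nM = 2.50 mM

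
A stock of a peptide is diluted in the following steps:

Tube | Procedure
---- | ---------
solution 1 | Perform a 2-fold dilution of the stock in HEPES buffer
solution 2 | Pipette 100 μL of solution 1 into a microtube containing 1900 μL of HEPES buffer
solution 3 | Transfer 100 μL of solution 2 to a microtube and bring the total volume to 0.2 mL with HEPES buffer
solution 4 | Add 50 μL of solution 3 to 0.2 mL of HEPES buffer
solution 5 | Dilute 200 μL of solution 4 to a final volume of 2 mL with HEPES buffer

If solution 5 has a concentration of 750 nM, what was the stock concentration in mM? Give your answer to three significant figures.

Step 1: 2-fold → factor 2
Step 2: 100 μL + 1900 μL = 2000 μL total → factor 2000/100 = 20
Step 3: 100 μL brought to 0.2 mL → factor 200/100 = 2
Step 4: 50 μL + 0.2 mL = 250 μL total → factor 250/50 = 5
Step 5: 200 μL brought to 2 mL → factor 2000/200 = 10
Overall dilution factor = 2 × 20 × 2 × 5 × 10 = 4000
Stock = 750 nM × 4000 = 3.000 × 10^6 nM = 3.00 mM

3.00 mM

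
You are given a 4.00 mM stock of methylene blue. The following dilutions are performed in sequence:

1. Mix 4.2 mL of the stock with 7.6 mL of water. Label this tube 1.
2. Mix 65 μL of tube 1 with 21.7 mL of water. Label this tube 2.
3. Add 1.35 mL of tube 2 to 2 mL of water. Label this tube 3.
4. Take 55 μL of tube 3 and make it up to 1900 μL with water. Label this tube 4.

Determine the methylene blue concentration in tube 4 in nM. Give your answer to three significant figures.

49.6 nM

Step 1: 4.2 mL + 7.6 mL = 11.8 mL total → factor 11.8/4.2 = 2.8095
Step 2: 65 μL + 21.7 mL = 21765 μL total → factor 21765/65 = 334.85
Step 3: 1.35 mL + 2 mL = 3.35 mL total → factor 3.35/1.35 = 2.4815
Step 4: 55 μL brought to 1900 μL → factor 1900/55 = 34.545
Overall dilution factor = 2.8095 × 334.85 × 2.4815 × 34.545 = 80645
Final = 4.00 mM / 80645 = 4.960 × 10^-5 mM = 49.6 nM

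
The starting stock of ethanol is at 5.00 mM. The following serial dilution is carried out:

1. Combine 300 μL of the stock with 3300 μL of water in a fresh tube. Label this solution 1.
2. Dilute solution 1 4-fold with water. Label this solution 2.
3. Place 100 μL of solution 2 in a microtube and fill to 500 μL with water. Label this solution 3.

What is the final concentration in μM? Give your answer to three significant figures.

20.8 μM

Step 1: 300 μL + 3300 μL = 3600 μL total → factor 3600/300 = 12
Step 2: 4-fold → factor 4
Step 3: 100 μL brought to 500 μL → factor 500/100 = 5
Overall dilution factor = 12 × 4 × 5 = 240
Final = 5.00 mM / 240 = 0.02083 mM = 20.8 μM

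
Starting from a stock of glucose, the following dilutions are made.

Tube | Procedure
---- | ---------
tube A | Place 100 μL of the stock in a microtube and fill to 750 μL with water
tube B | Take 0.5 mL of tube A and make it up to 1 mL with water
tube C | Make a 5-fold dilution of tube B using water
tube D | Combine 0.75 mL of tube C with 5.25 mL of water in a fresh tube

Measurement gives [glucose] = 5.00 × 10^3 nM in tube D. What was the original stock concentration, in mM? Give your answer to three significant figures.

3.00 mM

Step 1: 100 μL brought to 750 μL → factor 750/100 = 7.5
Step 2: 0.5 mL brought to 1 mL → factor 1/0.5 = 2
Step 3: 5-fold → factor 5
Step 4: 0.75 mL + 5.25 mL = 6 mL total → factor 6/0.75 = 8
Overall dilution factor = 7.5 × 2 × 5 × 8 = 600
Stock = 5.00 × 10^3 nM × 600 = 3.000 × 10^6 nM = 3.00 mM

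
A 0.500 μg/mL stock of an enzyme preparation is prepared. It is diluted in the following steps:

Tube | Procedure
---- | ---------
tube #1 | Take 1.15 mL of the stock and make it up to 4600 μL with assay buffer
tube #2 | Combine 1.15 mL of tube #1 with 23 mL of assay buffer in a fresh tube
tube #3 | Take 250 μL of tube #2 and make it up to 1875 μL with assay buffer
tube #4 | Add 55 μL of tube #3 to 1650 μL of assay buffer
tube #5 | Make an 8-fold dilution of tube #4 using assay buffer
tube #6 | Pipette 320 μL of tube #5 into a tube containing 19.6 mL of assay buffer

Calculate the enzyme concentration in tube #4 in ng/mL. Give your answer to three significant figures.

Step 1: 1.15 mL brought to 4600 μL → factor 4.6/1.15 = 4
Step 2: 1.15 mL + 23 mL = 24.15 mL total → factor 24.15/1.15 = 21
Step 3: 250 μL brought to 1875 μL → factor 1875/250 = 7.5
Step 4: 55 μL + 1650 μL = 1705 μL total → factor 1705/55 = 31
Dilution factor through tube #4 = 4 × 21 × 7.5 × 31 = 19530
[tube #4] = 0.500 μg/mL / 19530 = 2.560 × 10^-5 μg/mL = 0.0256 ng/mL

0.0256 ng/mL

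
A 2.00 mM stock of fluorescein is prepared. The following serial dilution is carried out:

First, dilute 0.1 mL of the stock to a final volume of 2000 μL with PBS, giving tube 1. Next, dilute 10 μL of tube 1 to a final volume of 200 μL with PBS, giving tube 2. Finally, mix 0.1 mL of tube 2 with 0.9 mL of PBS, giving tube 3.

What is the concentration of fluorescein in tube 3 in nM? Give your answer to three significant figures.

500 nM

Step 1: 0.1 mL brought to 2000 μL → factor 2/0.1 = 20
Step 2: 10 μL brought to 200 μL → factor 200/10 = 20
Step 3: 0.1 mL + 0.9 mL = 1 mL total → factor 1/0.1 = 10
Overall dilution factor = 20 × 20 × 10 = 4000
Final = 2.00 mM / 4000 = 0.0005000 mM = 500 nM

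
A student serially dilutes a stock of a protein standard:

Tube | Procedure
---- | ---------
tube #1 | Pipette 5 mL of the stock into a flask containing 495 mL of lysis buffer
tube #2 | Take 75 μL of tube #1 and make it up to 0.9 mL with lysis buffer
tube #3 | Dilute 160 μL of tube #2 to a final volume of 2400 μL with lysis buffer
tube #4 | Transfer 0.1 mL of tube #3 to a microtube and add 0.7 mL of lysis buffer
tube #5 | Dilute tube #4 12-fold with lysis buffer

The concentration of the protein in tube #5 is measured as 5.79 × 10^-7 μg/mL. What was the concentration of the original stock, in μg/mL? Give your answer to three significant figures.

Step 1: 5 mL + 495 mL = 500 mL total → factor 500/5 = 100
Step 2: 75 μL brought to 0.9 mL → factor 900/75 = 12
Step 3: 160 μL brought to 2400 μL → factor 2400/160 = 15
Step 4: 0.1 mL + 0.7 mL = 0.8 mL total → factor 0.8/0.1 = 8
Step 5: 12-fold → factor 12
Overall dilution factor = 100 × 12 × 15 × 8 × 12 = 1.728 × 10^6
Stock = 5.79 × 10^-7 μg/mL × 1.728 × 10^6 = 1.00 μg/mL

1.00 μg/mL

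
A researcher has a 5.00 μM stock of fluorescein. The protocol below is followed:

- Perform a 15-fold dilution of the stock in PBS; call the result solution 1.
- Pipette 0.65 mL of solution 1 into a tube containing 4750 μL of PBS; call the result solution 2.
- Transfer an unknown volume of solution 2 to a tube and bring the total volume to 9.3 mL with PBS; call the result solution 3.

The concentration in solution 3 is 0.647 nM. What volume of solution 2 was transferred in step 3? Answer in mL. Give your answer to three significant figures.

0.150 mL

Step 1: 15-fold → factor 15
Step 2: 0.65 mL + 4750 μL = 5.4 mL total → factor 5.4/0.65 = 8.3077
Step 3: v brought to 9.3 mL → factor = 9.3 mL/v
Product of known-step factors = 124.62
Overall factor = 5.00 μM / (0.647 nM) = 7728
Step-3 factor = 7728 / 124.62 = 62.015
v = 9.3 mL / 62.015 = 0.150 mL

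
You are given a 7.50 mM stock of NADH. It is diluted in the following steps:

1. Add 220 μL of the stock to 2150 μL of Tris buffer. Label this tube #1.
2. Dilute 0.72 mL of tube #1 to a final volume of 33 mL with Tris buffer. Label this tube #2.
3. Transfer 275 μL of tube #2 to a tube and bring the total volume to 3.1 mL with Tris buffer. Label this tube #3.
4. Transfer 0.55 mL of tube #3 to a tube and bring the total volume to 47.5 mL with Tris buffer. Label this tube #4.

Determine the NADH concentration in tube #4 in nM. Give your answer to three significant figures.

Step 1: 220 μL + 2150 μL = 2370 μL total → factor 2370/220 = 10.773
Step 2: 0.72 mL brought to 33 mL → factor 33/0.72 = 45.833
Step 3: 275 μL brought to 3.1 mL → factor 3100/275 = 11.273
Step 4: 0.55 mL brought to 47.5 mL → factor 47.5/0.55 = 86.364
Overall dilution factor = 10.773 × 45.833 × 11.273 × 86.364 = 4.8069 × 10^5
Final = 7.50 mM / 4.8069 × 10^5 = 1.560 × 10^-5 mM = 15.6 nM

15.6 nM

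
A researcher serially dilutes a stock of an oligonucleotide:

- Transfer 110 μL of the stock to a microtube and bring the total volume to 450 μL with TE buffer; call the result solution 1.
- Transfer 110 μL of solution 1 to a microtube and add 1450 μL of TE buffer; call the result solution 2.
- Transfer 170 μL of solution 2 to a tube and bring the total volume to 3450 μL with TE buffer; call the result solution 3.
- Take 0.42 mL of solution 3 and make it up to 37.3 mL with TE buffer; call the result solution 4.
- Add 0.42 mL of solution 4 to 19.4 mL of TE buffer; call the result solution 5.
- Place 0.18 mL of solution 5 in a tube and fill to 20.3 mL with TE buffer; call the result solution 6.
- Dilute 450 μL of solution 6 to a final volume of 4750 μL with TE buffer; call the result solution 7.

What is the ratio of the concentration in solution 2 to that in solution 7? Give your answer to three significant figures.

1.01 × 10^8

Step 1: 110 μL brought to 450 μL → factor 450/110 = 4.0909
Step 2: 110 μL + 1450 μL = 1560 μL total → factor 1560/110 = 14.182
Step 3: 170 μL brought to 3450 μL → factor 3450/170 = 20.294
Step 4: 0.42 mL brought to 37.3 mL → factor 37.3/0.42 = 88.81
Step 5: 0.42 mL + 19.4 mL = 19.82 mL total → factor 19.82/0.42 = 47.19
Step 6: 0.18 mL brought to 20.3 mL → factor 20.3/0.18 = 112.78
Step 7: 450 μL brought to 4750 μL → factor 4750/450 = 10.556
Dilution factor to solution 2 = 58.017; to solution 7 = 5.8741 × 10^9
[solution 2]/[solution 7] = (factor to solution 7)/(factor to solution 2) = 5.8741 × 10^9/58.017 = 1.01 × 10^8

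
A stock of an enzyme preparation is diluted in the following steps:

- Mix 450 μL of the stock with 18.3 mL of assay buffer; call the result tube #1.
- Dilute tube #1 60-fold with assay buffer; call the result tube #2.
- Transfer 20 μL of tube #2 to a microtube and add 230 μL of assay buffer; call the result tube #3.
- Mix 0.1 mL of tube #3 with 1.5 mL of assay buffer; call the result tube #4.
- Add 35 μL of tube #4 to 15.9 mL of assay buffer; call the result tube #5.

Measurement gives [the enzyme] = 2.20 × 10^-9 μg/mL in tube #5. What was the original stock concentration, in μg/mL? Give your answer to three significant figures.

0.501 μg/mL

Step 1: 450 μL + 18.3 mL = 18750 μL total → factor 18750/450 = 41.667
Step 2: 60-fold → factor 60
Step 3: 20 μL + 230 μL = 250 μL total → factor 250/20 = 12.5
Step 4: 0.1 mL + 1.5 mL = 1.6 mL total → factor 1.6/0.1 = 16
Step 5: 35 μL + 15.9 mL = 15935 μL total → factor 15935/35 = 455.29
Overall dilution factor = 41.667 × 60 × 12.5 × 16 × 455.29 = 2.2764 × 10^8
Stock = 2.20 × 10^-9 μg/mL × 2.2764 × 10^8 = 0.501 μg/mL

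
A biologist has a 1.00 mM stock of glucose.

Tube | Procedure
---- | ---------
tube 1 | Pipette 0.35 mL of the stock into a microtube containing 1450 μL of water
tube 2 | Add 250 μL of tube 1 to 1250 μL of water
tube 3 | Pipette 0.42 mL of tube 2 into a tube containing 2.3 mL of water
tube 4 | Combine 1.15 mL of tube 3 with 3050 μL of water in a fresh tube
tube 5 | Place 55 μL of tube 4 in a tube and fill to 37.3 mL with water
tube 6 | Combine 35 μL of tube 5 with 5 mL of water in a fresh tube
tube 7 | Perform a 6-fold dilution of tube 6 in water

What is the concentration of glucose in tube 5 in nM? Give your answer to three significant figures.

Step 1: 0.35 mL + 1450 μL = 1.8 mL total → factor 1.8/0.35 = 5.1429
Step 2: 250 μL + 1250 μL = 1500 μL total → factor 1500/250 = 6
Step 3: 0.42 mL + 2.3 mL = 2.72 mL total → factor 2.72/0.42 = 6.4762
Step 4: 1.15 mL + 3050 μL = 4.2 mL total → factor 4.2/1.15 = 3.6522
Step 5: 55 μL brought to 37.3 mL → factor 37300/55 = 678.18
Dilution factor through tube 5 = 5.1429 × 6 × 6.4762 × 3.6522 × 678.18 = 4.9496 × 10^5
[tube 5] = 1.00 mM / 4.9496 × 10^5 = 2.020 × 10^-6 mM = 2.02 nM

2.02 nM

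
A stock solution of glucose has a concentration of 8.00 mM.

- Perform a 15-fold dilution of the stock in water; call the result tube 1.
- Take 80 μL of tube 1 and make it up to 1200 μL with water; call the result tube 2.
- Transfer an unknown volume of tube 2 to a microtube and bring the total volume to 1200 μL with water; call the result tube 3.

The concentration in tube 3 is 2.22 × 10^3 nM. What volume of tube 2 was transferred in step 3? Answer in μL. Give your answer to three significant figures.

Step 1: 15-fold → factor 15
Step 2: 80 μL brought to 1200 μL → factor 1200/80 = 15
Step 3: v brought to 1200 μL → factor = 1200 μL/v
Product of known-step factors = 225
Overall factor = 8.00 mM / (2.22 × 10^3 nM) = 3603.6
Step-3 factor = 3603.6 / 225 = 16.016
v = 1200 μL / 16.016 = 74.9 μL

74.9 μL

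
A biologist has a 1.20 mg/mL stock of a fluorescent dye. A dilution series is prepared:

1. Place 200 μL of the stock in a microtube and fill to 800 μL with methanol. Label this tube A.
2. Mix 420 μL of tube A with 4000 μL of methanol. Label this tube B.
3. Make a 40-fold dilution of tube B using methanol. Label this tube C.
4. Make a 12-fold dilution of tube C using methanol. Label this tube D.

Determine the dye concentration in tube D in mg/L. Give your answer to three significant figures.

Step 1: 200 μL brought to 800 μL → factor 800/200 = 4
Step 2: 420 μL + 4000 μL = 4420 μL total → factor 4420/420 = 10.524
Step 3: 40-fold → factor 40
Step 4: 12-fold → factor 12
Overall dilution factor = 4 × 10.524 × 40 × 12 = 20206
Final = 1.20 mg/mL / 20206 = 5.939 × 10^-5 mg/mL = 0.0594 mg/L

0.0594 mg/L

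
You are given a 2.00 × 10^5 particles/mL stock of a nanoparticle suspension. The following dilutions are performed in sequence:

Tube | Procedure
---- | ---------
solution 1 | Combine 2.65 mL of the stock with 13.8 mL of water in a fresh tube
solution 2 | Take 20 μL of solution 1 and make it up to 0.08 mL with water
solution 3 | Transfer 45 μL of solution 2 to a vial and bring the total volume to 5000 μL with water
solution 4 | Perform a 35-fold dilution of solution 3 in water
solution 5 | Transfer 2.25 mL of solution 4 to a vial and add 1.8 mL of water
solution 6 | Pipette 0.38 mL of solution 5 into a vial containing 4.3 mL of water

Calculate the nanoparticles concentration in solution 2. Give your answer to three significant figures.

8.05 × 10^3 particles/mL

Step 1: 2.65 mL + 13.8 mL = 16.45 mL total → factor 16.45/2.65 = 6.2075
Step 2: 20 μL brought to 0.08 mL → factor 80/20 = 4
Dilution factor through solution 2 = 6.2075 × 4 = 24.83
[solution 2] = 2.00 × 10^5 particles/mL / 24.83 = 8.05 × 10^3 particles/mL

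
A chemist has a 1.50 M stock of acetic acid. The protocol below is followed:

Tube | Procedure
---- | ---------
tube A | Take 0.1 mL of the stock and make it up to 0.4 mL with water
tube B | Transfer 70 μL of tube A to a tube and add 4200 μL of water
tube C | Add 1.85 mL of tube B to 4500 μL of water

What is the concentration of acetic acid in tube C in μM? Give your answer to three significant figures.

1.79 × 10^3 μM

Step 1: 0.1 mL brought to 0.4 mL → factor 0.4/0.1 = 4
Step 2: 70 μL + 4200 μL = 4270 μL total → factor 4270/70 = 61
Step 3: 1.85 mL + 4500 μL = 6.35 mL total → factor 6.35/1.85 = 3.4324
Overall dilution factor = 4 × 61 × 3.4324 = 837.51
Final = 1.50 M / 837.51 = 0.001791 M = 1.79 × 10^3 μM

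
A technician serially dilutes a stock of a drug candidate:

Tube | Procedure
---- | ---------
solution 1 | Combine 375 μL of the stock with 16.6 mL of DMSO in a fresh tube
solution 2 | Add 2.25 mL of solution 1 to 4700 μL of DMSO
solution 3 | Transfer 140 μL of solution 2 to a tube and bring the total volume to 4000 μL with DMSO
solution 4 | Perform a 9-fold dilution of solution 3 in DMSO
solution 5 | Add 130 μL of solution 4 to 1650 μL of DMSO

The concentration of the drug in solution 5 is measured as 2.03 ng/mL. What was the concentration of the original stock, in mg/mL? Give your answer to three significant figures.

Step 1: 375 μL + 16.6 mL = 16975 μL total → factor 16975/375 = 45.267
Step 2: 2.25 mL + 4700 μL = 6.95 mL total → factor 6.95/2.25 = 3.0889
Step 3: 140 μL brought to 4000 μL → factor 4000/140 = 28.571
Step 4: 9-fold → factor 9
Step 5: 130 μL + 1650 μL = 1780 μL total → factor 1780/130 = 13.692
Overall dilution factor = 45.267 × 3.0889 × 28.571 × 9 × 13.692 = 4.923 × 10^5
Stock = 2.03 ng/mL × 4.923 × 10^5 = 9.994 × 10^5 ng/mL = 0.999 mg/mL

0.999 mg/mL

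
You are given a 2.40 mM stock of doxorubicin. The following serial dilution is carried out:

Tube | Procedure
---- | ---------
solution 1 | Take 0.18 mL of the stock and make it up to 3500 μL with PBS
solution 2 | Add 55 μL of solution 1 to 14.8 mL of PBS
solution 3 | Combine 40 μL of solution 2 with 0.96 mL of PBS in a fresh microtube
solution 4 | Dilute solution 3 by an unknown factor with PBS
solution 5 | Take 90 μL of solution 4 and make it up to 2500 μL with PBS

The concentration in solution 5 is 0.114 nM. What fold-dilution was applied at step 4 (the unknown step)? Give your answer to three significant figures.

5.77-fold

Step 1: 0.18 mL brought to 3500 μL → factor 3.5/0.18 = 19.444
Step 2: 55 μL + 14.8 mL = 14855 μL total → factor 14855/55 = 270.09
Step 3: 40 μL + 0.96 mL = 1000 μL total → factor 1000/40 = 25
Step 4: unknown factor x
Step 5: 90 μL brought to 2500 μL → factor 2500/90 = 27.778
Product of known-step factors = 3.6471 × 10^6
Overall factor = 2.40 mM / (0.114 nM) = 2.1053 × 10^7
x = 2.1053 × 10^7 / 3.6471 × 10^6 = 5.77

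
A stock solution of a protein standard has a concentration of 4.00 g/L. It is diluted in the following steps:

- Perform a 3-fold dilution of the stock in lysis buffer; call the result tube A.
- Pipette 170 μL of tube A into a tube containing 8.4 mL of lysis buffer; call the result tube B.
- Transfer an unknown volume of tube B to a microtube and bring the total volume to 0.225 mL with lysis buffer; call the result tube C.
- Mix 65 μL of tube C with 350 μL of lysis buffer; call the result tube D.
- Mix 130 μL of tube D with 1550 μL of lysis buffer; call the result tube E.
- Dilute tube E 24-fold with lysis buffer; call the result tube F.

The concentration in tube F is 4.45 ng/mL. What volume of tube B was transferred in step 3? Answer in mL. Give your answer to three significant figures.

Step 1: 3-fold → factor 3
Step 2: 170 μL + 8.4 mL = 8570 μL total → factor 8570/170 = 50.412
Step 3: v brought to 0.225 mL → factor = 0.225 mL/v
Step 4: 65 μL + 350 μL = 415 μL total → factor 415/65 = 6.3846
Step 5: 130 μL + 1550 μL = 1680 μL total → factor 1680/130 = 12.923
Step 6: 24-fold → factor 24
Product of known-step factors = 2.9948 × 10^5
Overall factor = 4.00 g/L / (4.45 ng/mL) = 8.9888 × 10^5
Step-3 factor = 8.9888 × 10^5 / 2.9948 × 10^5 = 3.0015
v = 0.225 mL / 3.0015 = 0.0750 mL

0.0750 mL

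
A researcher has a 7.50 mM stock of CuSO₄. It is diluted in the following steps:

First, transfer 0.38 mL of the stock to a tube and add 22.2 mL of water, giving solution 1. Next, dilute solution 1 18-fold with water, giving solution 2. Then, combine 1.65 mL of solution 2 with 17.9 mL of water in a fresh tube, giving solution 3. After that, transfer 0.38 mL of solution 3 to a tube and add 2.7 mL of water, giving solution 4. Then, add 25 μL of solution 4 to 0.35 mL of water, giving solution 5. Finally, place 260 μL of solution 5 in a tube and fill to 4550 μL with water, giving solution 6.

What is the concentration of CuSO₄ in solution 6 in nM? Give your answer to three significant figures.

Step 1: 0.38 mL + 22.2 mL = 22.58 mL total → factor 22.58/0.38 = 59.421
Step 2: 18-fold → factor 18
Step 3: 1.65 mL + 17.9 mL = 19.55 mL total → factor 19.55/1.65 = 11.848
Step 4: 0.38 mL + 2.7 mL = 3.08 mL total → factor 3.08/0.38 = 8.1053
Step 5: 25 μL + 0.35 mL = 375 μL total → factor 375/25 = 15
Step 6: 260 μL brought to 4550 μL → factor 4550/260 = 17.5
Overall dilution factor = 59.421 × 18 × 11.848 × 8.1053 × 15 × 17.5 = 2.6963 × 10^7
Final = 7.50 mM / 2.6963 × 10^7 = 2.782 × 10^-7 mM = 0.278 nM

0.278 nM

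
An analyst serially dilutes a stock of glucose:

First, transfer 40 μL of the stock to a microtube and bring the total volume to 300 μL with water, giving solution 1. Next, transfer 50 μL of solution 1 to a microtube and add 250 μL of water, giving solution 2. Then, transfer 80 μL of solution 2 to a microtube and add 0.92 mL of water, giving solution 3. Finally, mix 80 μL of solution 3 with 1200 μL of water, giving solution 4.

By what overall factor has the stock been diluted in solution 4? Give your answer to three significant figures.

9.00 × 10^3

Step 1: 40 μL brought to 300 μL → factor 300/40 = 7.5
Step 2: 50 μL + 250 μL = 300 μL total → factor 300/50 = 6
Step 3: 80 μL + 0.92 mL = 1000 μL total → factor 1000/80 = 12.5
Step 4: 80 μL + 1200 μL = 1280 μL total → factor 1280/80 = 16
Overall dilution factor = 7.5 × 6 × 12.5 × 16 = 9000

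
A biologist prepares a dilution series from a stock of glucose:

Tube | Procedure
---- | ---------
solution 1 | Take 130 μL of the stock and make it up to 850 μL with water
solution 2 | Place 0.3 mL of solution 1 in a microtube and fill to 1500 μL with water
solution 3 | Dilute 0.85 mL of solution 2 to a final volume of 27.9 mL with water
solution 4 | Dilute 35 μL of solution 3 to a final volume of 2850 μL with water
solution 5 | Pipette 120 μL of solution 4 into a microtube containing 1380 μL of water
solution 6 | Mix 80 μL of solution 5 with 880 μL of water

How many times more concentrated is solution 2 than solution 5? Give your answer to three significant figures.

3.34 × 10^4

Step 1: 130 μL brought to 850 μL → factor 850/130 = 6.5385
Step 2: 0.3 mL brought to 1500 μL → factor 1.5/0.3 = 5
Step 3: 0.85 mL brought to 27.9 mL → factor 27.9/0.85 = 32.824
Step 4: 35 μL brought to 2850 μL → factor 2850/35 = 81.429
Step 5: 120 μL + 1380 μL = 1500 μL total → factor 1500/120 = 12.5
Dilution factor to solution 2 = 32.692; to solution 5 = 1.0922 × 10^6
[solution 2]/[solution 5] = (factor to solution 5)/(factor to solution 2) = 1.0922 × 10^6/32.692 = 3.34 × 10^4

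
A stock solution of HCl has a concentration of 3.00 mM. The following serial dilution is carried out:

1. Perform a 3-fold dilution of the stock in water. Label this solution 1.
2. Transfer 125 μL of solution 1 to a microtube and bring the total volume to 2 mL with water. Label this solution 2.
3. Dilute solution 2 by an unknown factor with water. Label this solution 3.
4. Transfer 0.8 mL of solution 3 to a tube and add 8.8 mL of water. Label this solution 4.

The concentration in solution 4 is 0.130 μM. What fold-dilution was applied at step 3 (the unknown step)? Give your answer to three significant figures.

40.1-fold

Step 1: 3-fold → factor 3
Step 2: 125 μL brought to 2 mL → factor 2000/125 = 16
Step 3: unknown factor x
Step 4: 0.8 mL + 8.8 mL = 9.6 mL total → factor 9.6/0.8 = 12
Product of known-step factors = 576
Overall factor = 3.00 mM / (0.130 μM) = 23077
x = 23077 / 576 = 40.1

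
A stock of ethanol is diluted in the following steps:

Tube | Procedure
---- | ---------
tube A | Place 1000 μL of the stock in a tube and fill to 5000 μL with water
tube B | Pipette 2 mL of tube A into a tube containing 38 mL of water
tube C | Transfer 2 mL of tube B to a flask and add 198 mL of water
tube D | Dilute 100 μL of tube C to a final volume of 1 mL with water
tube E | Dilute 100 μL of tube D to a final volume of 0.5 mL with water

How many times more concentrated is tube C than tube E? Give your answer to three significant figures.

50.0

Step 1: 1000 μL brought to 5000 μL → factor 5000/1000 = 5
Step 2: 2 mL + 38 mL = 40 mL total → factor 40/2 = 20
Step 3: 2 mL + 198 mL = 200 mL total → factor 200/2 = 100
Step 4: 100 μL brought to 1 mL → factor 1000/100 = 10
Step 5: 100 μL brought to 0.5 mL → factor 500/100 = 5
Dilution factor to tube C = 10000; to tube E = 5 × 10^5
[tube C]/[tube E] = (factor to tube E)/(factor to tube C) = 5 × 10^5/10000 = 50.0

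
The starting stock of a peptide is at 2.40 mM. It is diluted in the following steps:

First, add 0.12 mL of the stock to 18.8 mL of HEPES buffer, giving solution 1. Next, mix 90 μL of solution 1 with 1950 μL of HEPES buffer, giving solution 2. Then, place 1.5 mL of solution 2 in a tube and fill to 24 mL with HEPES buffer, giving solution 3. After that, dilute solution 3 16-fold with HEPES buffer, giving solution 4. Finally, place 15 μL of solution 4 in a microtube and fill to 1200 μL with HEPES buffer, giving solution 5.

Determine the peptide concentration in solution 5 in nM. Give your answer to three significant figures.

Step 1: 0.12 mL + 18.8 mL = 18.92 mL total → factor 18.92/0.12 = 157.67
Step 2: 90 μL + 1950 μL = 2040 μL total → factor 2040/90 = 22.667
Step 3: 1.5 mL brought to 24 mL → factor 24/1.5 = 16
Step 4: 16-fold → factor 16
Step 5: 15 μL brought to 1200 μL → factor 1200/15 = 80
Overall dilution factor = 157.67 × 22.667 × 16 × 16 × 80 = 7.3191 × 10^7
Final = 2.40 mM / 7.3191 × 10^7 = 3.279 × 10^-8 mM = 0.0328 nM

0.0328 nM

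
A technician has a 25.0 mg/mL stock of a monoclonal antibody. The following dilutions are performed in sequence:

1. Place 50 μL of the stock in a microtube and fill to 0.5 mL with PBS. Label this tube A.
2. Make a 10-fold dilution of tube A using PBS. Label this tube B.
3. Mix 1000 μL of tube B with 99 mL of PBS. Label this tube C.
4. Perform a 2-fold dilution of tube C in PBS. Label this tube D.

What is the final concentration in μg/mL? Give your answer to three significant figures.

1.25 μg/mL

Step 1: 50 μL brought to 0.5 mL → factor 500/50 = 10
Step 2: 10-fold → factor 10
Step 3: 1000 μL + 99 mL = 1 × 10^5 μL total → factor 1 × 10^5/1000 = 100
Step 4: 2-fold → factor 2
Overall dilution factor = 10 × 10 × 100 × 2 = 20000
Final = 25.0 mg/mL / 20000 = 0.001250 mg/mL = 1.25 μg/mL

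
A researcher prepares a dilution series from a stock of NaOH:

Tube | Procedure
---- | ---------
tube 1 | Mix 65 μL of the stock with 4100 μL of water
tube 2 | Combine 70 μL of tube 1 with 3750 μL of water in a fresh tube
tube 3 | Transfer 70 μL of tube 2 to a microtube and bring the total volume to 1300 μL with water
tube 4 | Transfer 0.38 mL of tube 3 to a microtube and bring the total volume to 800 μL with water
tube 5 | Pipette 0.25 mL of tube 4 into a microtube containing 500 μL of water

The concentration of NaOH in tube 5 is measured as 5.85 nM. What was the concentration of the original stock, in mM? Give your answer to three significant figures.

2.40 mM

Step 1: 65 μL + 4100 μL = 4165 μL total → factor 4165/65 = 64.077
Step 2: 70 μL + 3750 μL = 3820 μL total → factor 3820/70 = 54.571
Step 3: 70 μL brought to 1300 μL → factor 1300/70 = 18.571
Step 4: 0.38 mL brought to 800 μL → factor 0.8/0.38 = 2.1053
Step 5: 0.25 mL + 500 μL = 0.75 mL total → factor 0.75/0.25 = 3
Overall dilution factor = 64.077 × 54.571 × 18.571 × 2.1053 × 3 = 4.1015 × 10^5
Stock = 5.85 nM × 4.1015 × 10^5 = 2.399 × 10^6 nM = 2.40 mM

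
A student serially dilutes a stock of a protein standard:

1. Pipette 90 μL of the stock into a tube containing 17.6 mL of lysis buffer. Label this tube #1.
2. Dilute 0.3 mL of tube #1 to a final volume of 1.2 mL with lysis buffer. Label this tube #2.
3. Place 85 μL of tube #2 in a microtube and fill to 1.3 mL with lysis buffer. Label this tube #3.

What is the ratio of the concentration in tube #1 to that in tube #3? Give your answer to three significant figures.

Step 1: 90 μL + 17.6 mL = 17690 μL total → factor 17690/90 = 196.56
Step 2: 0.3 mL brought to 1.2 mL → factor 1.2/0.3 = 4
Step 3: 85 μL brought to 1.3 mL → factor 1300/85 = 15.294
Dilution factor to tube #1 = 196.56; to tube #3 = 12025
[tube #1]/[tube #3] = (factor to tube #3)/(factor to tube #1) = 12025/196.56 = 61.2

61.2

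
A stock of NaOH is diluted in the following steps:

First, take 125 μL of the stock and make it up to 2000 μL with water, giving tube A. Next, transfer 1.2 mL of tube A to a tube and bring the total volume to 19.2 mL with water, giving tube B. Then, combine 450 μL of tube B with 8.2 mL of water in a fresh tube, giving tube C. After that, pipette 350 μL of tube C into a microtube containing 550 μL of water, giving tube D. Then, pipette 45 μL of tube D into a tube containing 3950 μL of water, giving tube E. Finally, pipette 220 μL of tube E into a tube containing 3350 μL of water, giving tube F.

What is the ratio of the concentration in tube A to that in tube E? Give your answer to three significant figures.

7.02 × 10^4

Step 1: 125 μL brought to 2000 μL → factor 2000/125 = 16
Step 2: 1.2 mL brought to 19.2 mL → factor 19.2/1.2 = 16
Step 3: 450 μL + 8.2 mL = 8650 μL total → factor 8650/450 = 19.222
Step 4: 350 μL + 550 μL = 900 μL total → factor 900/350 = 2.5714
Step 5: 45 μL + 3950 μL = 3995 μL total → factor 3995/45 = 88.778
Dilution factor to tube A = 16; to tube E = 1.1234 × 10^6
[tube A]/[tube E] = (factor to tube E)/(factor to tube A) = 1.1234 × 10^6/16 = 7.02 × 10^4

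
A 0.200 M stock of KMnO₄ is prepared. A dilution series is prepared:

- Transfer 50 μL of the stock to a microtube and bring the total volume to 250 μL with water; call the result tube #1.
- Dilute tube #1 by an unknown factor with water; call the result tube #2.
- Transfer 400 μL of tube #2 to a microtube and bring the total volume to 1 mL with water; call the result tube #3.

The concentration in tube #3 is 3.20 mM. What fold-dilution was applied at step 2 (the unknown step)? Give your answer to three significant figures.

5.00-fold

Step 1: 50 μL brought to 250 μL → factor 250/50 = 5
Step 2: unknown factor x
Step 3: 400 μL brought to 1 mL → factor 1000/400 = 2.5
Product of known-step factors = 12.5
Overall factor = 0.200 M / (3.20 mM) = 62.5
x = 62.5 / 12.5 = 5.00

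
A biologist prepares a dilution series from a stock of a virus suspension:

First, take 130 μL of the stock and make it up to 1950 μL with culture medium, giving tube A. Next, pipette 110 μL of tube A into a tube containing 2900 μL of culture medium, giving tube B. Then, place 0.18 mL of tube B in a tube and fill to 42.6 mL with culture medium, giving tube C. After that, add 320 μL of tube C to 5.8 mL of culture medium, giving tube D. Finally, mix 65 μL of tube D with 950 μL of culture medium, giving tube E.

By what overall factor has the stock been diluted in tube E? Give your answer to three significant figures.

Step 1: 130 μL brought to 1950 μL → factor 1950/130 = 15
Step 2: 110 μL + 2900 μL = 3010 μL total → factor 3010/110 = 27.364
Step 3: 0.18 mL brought to 42.6 mL → factor 42.6/0.18 = 236.67
Step 4: 320 μL + 5.8 mL = 6120 μL total → factor 6120/320 = 19.125
Step 5: 65 μL + 950 μL = 1015 μL total → factor 1015/65 = 15.615
Overall dilution factor = 15 × 27.364 × 236.67 × 19.125 × 15.615 = 2.9011 × 10^7

2.90 × 10^7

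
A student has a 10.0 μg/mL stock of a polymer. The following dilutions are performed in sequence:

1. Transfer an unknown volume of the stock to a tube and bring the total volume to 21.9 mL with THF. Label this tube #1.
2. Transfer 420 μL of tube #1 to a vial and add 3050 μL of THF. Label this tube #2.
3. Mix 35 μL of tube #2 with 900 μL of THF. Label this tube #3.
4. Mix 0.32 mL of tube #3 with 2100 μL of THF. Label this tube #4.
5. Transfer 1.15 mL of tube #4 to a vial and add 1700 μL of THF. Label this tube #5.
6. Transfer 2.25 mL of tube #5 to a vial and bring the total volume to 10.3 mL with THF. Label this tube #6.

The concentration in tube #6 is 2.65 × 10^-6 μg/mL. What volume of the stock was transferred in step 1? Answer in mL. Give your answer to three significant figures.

Step 1: v brought to 21.9 mL → factor = 21.9 mL/v
Step 2: 420 μL + 3050 μL = 3470 μL total → factor 3470/420 = 8.2619
Step 3: 35 μL + 900 μL = 935 μL total → factor 935/35 = 26.714
Step 4: 0.32 mL + 2100 μL = 2.42 mL total → factor 2.42/0.32 = 7.5625
Step 5: 1.15 mL + 1700 μL = 2.85 mL total → factor 2.85/1.15 = 2.4783
Step 6: 2.25 mL brought to 10.3 mL → factor 10.3/2.25 = 4.5778
Product of known-step factors = 18936
Overall factor = 10.0 μg/mL / (2.65 × 10^-6 μg/mL) = 3.7736 × 10^6
Step-1 factor = 3.7736 × 10^6 / 18936 = 199.28
v = 21.9 mL / 199.28 = 0.110 mL

0.110 mL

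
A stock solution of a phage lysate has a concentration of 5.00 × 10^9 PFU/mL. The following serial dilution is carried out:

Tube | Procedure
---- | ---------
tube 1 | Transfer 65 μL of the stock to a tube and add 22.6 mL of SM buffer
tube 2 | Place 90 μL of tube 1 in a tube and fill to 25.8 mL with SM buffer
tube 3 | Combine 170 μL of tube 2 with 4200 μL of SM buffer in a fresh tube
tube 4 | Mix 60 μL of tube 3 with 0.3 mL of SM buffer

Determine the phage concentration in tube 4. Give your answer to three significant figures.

324 PFU/mL

Step 1: 65 μL + 22.6 mL = 22665 μL total → factor 22665/65 = 348.69
Step 2: 90 μL brought to 25.8 mL → factor 25800/90 = 286.67
Step 3: 170 μL + 4200 μL = 4370 μL total → factor 4370/170 = 25.706
Step 4: 60 μL + 0.3 mL = 360 μL total → factor 360/60 = 6
Overall dilution factor = 348.69 × 286.67 × 25.706 × 6 = 1.5417 × 10^7
Final = 5.00 × 10^9 PFU/mL / 1.5417 × 10^7 = 324 PFU/mL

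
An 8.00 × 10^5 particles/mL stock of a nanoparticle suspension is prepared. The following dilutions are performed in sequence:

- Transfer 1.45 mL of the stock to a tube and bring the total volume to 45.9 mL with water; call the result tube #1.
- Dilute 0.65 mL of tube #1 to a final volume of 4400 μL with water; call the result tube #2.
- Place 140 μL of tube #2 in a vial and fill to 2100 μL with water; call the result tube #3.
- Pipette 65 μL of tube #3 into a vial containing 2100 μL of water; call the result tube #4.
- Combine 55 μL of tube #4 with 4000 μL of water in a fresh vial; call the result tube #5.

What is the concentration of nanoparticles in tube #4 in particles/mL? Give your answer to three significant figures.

Step 1: 1.45 mL brought to 45.9 mL → factor 45.9/1.45 = 31.655
Step 2: 0.65 mL brought to 4400 μL → factor 4.4/0.65 = 6.7692
Step 3: 140 μL brought to 2100 μL → factor 2100/140 = 15
Step 4: 65 μL + 2100 μL = 2165 μL total → factor 2165/65 = 33.308
Dilution factor through tube #4 = 31.655 × 6.7692 × 15 × 33.308 = 1.0706 × 10^5
[tube #4] = 8.00 × 10^5 particles/mL / 1.0706 × 10^5 = 7.47 particles/mL

7.47 particles/mL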